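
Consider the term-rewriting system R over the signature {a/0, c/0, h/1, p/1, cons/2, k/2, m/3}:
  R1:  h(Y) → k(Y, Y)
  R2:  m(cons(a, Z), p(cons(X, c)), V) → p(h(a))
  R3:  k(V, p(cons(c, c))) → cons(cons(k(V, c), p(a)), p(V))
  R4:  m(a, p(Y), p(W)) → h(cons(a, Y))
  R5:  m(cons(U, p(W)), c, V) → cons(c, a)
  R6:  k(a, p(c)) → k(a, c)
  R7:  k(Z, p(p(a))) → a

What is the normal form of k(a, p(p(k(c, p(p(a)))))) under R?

a

1. k(a, p(p(k(c, p(p(a))))))  →  k(a, p(p(a)))   [R7 at 2.1.1]
2. k(a, p(p(a)))  →  a   [R7 at ε]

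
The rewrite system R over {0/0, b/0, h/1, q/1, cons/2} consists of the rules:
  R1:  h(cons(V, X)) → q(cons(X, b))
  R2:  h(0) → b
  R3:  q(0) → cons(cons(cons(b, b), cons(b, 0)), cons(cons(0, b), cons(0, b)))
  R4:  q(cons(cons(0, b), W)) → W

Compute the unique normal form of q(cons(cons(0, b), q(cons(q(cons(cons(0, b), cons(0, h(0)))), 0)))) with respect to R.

1. q(cons(cons(0, b), q(cons(q(cons(cons(0, b), cons(0, h(0)))), 0))))  →  q(cons(q(cons(cons(0, b), cons(0, h(0)))), 0))   [R4 at ε]
2. q(cons(q(cons(cons(0, b), cons(0, h(0)))), 0))  →  q(cons(cons(0, h(0)), 0))   [R4 at 1.1]
3. q(cons(cons(0, h(0)), 0))  →  q(cons(cons(0, b), 0))   [R2 at 1.1.2]
4. q(cons(cons(0, b), 0))  →  0   [R4 at ε]

0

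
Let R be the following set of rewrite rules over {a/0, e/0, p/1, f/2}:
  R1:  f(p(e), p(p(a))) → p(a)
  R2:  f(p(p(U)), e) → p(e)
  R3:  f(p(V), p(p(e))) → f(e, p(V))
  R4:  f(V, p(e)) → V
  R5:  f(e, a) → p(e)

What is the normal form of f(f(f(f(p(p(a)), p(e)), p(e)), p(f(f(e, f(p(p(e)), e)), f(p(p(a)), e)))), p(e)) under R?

p(p(a))

1. f(f(f(f(p(p(a)), p(e)), p(e)), p(f(f(e, f(p(p(e)), e)), f(p(p(a)), e)))), p(e))  →  f(f(f(p(p(a)), p(e)), p(e)), p(f(f(e, f(p(p(e)), e)), f(p(p(a)), e))))   [R4 at ε]
2. f(f(f(p(p(a)), p(e)), p(e)), p(f(f(e, f(p(p(e)), e)), f(p(p(a)), e))))  →  f(f(p(p(a)), p(e)), p(f(f(e, f(p(p(e)), e)), f(p(p(a)), e))))   [R4 at 1]
3. f(f(p(p(a)), p(e)), p(f(f(e, f(p(p(e)), e)), f(p(p(a)), e))))  →  f(p(p(a)), p(f(f(e, f(p(p(e)), e)), f(p(p(a)), e))))   [R4 at 1]
4. f(p(p(a)), p(f(f(e, f(p(p(e)), e)), f(p(p(a)), e))))  →  f(p(p(a)), p(f(f(e, p(e)), f(p(p(a)), e))))   [R2 at 2.1.1.2]
5. f(p(p(a)), p(f(f(e, p(e)), f(p(p(a)), e))))  →  f(p(p(a)), p(f(e, f(p(p(a)), e))))   [R4 at 2.1.1]
6. f(p(p(a)), p(f(e, f(p(p(a)), e))))  →  f(p(p(a)), p(f(e, p(e))))   [R2 at 2.1.2]
7. f(p(p(a)), p(f(e, p(e))))  →  f(p(p(a)), p(e))   [R4 at 2.1]
8. f(p(p(a)), p(e))  →  p(p(a))   [R4 at ε]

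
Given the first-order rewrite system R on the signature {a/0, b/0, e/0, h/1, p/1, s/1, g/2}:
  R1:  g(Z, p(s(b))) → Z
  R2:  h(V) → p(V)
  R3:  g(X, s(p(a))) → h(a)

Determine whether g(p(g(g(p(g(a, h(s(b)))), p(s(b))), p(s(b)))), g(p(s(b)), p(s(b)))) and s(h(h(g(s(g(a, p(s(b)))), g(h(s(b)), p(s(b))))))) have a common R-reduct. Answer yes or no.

Reduce t₁ = g(p(g(g(p(g(a, h(s(b)))), p(s(b))), p(s(b)))), g(p(s(b)), p(s(b)))):
1. g(p(g(g(p(g(a, h(s(b)))), p(s(b))), p(s(b)))), g(p(s(b)), p(s(b))))  →  g(p(g(p(g(a, h(s(b)))), p(s(b)))), g(p(s(b)), p(s(b))))   [R1 at 1.1]
2. g(p(g(p(g(a, h(s(b)))), p(s(b)))), g(p(s(b)), p(s(b))))  →  g(p(p(g(a, h(s(b))))), g(p(s(b)), p(s(b))))   [R1 at 1.1]
3. g(p(p(g(a, h(s(b))))), g(p(s(b)), p(s(b))))  →  g(p(p(g(a, p(s(b))))), g(p(s(b)), p(s(b))))   [R2 at 1.1.1.2]
4. g(p(p(g(a, p(s(b))))), g(p(s(b)), p(s(b))))  →  g(p(p(a)), g(p(s(b)), p(s(b))))   [R1 at 1.1.1]
5. g(p(p(a)), g(p(s(b)), p(s(b))))  →  g(p(p(a)), p(s(b)))   [R1 at 2]
6. g(p(p(a)), p(s(b)))  →  p(p(a))   [R1 at ε]

Reduce t₂ = s(h(h(g(s(g(a, p(s(b)))), g(h(s(b)), p(s(b))))))):
1. s(h(h(g(s(g(a, p(s(b)))), g(h(s(b)), p(s(b)))))))  →  s(p(h(g(s(g(a, p(s(b)))), g(h(s(b)), p(s(b)))))))   [R2 at 1]
2. s(p(h(g(s(g(a, p(s(b)))), g(h(s(b)), p(s(b)))))))  →  s(p(p(g(s(g(a, p(s(b)))), g(h(s(b)), p(s(b)))))))   [R2 at 1.1]
3. s(p(p(g(s(g(a, p(s(b)))), g(h(s(b)), p(s(b)))))))  →  s(p(p(g(s(a), g(h(s(b)), p(s(b)))))))   [R1 at 1.1.1.1.1]
4. s(p(p(g(s(a), g(h(s(b)), p(s(b)))))))  →  s(p(p(g(s(a), h(s(b))))))   [R1 at 1.1.1.2]
5. s(p(p(g(s(a), h(s(b))))))  →  s(p(p(g(s(a), p(s(b))))))   [R2 at 1.1.1.2]
6. s(p(p(g(s(a), p(s(b))))))  →  s(p(p(s(a))))   [R1 at 1.1.1]

no — NF(t₁) = p(p(a)), NF(t₂) = s(p(p(s(a))))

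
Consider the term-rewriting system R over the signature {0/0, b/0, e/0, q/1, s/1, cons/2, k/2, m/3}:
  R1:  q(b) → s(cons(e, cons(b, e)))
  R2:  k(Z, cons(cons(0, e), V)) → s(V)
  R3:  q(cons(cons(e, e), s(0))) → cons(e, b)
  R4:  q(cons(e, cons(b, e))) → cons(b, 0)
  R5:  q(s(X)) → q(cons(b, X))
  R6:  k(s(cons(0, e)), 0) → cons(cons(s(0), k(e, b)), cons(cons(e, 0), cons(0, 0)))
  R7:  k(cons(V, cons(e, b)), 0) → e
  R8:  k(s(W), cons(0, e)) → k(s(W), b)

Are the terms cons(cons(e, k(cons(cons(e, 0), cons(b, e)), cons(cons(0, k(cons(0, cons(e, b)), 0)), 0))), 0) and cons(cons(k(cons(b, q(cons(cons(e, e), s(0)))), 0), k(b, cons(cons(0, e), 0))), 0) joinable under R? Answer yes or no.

Reduce t₁ = cons(cons(e, k(cons(cons(e, 0), cons(b, e)), cons(cons(0, k(cons(0, cons(e, b)), 0)), 0))), 0):
1. cons(cons(e, k(cons(cons(e, 0), cons(b, e)), cons(cons(0, k(cons(0, cons(e, b)), 0)), 0))), 0)  →  cons(cons(e, k(cons(cons(e, 0), cons(b, e)), cons(cons(0, e), 0))), 0)   [R7 at 1.2.2.1.2]
2. cons(cons(e, k(cons(cons(e, 0), cons(b, e)), cons(cons(0, e), 0))), 0)  →  cons(cons(e, s(0)), 0)   [R2 at 1.2]

Reduce t₂ = cons(cons(k(cons(b, q(cons(cons(e, e), s(0)))), 0), k(b, cons(cons(0, e), 0))), 0):
1. cons(cons(k(cons(b, q(cons(cons(e, e), s(0)))), 0), k(b, cons(cons(0, e), 0))), 0)  →  cons(cons(k(cons(b, cons(e, b)), 0), k(b, cons(cons(0, e), 0))), 0)   [R3 at 1.1.1.2]
2. cons(cons(k(cons(b, cons(e, b)), 0), k(b, cons(cons(0, e), 0))), 0)  →  cons(cons(e, k(b, cons(cons(0, e), 0))), 0)   [R7 at 1.1]
3. cons(cons(e, k(b, cons(cons(0, e), 0))), 0)  →  cons(cons(e, s(0)), 0)   [R2 at 1.2]

yes — NF(t₁) = cons(cons(e, s(0)), 0), NF(t₂) = cons(cons(e, s(0)), 0)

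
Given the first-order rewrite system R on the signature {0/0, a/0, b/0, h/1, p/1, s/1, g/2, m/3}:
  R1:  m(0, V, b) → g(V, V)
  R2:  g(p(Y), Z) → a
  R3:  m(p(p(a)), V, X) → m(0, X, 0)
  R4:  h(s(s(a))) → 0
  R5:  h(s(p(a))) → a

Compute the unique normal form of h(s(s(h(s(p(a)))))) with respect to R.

1. h(s(s(h(s(p(a))))))  →  h(s(s(a)))   [R5 at 1.1.1]
2. h(s(s(a)))  →  0   [R4 at ε]

0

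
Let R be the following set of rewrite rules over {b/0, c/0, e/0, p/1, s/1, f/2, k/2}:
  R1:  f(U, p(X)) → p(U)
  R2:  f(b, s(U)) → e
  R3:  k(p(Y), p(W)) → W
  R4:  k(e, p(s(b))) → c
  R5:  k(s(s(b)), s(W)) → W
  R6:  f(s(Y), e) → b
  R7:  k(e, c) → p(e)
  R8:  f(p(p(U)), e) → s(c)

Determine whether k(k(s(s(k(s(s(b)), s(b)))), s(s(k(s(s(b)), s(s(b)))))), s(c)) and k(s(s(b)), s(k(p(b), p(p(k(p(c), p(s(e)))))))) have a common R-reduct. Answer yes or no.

no — NF(t₁) = c, NF(t₂) = p(s(e))

Reduce t₁ = k(k(s(s(k(s(s(b)), s(b)))), s(s(k(s(s(b)), s(s(b)))))), s(c)):
1. k(k(s(s(k(s(s(b)), s(b)))), s(s(k(s(s(b)), s(s(b)))))), s(c))  →  k(k(s(s(b)), s(s(k(s(s(b)), s(s(b)))))), s(c))   [R5 at 1.1.1.1]
2. k(k(s(s(b)), s(s(k(s(s(b)), s(s(b)))))), s(c))  →  k(s(k(s(s(b)), s(s(b)))), s(c))   [R5 at 1]
3. k(s(k(s(s(b)), s(s(b)))), s(c))  →  k(s(s(b)), s(c))   [R5 at 1.1]
4. k(s(s(b)), s(c))  →  c   [R5 at ε]

Reduce t₂ = k(s(s(b)), s(k(p(b), p(p(k(p(c), p(s(e)))))))):
1. k(s(s(b)), s(k(p(b), p(p(k(p(c), p(s(e))))))))  →  k(p(b), p(p(k(p(c), p(s(e))))))   [R5 at ε]
2. k(p(b), p(p(k(p(c), p(s(e))))))  →  p(k(p(c), p(s(e))))   [R3 at ε]
3. p(k(p(c), p(s(e))))  →  p(s(e))   [R3 at 1]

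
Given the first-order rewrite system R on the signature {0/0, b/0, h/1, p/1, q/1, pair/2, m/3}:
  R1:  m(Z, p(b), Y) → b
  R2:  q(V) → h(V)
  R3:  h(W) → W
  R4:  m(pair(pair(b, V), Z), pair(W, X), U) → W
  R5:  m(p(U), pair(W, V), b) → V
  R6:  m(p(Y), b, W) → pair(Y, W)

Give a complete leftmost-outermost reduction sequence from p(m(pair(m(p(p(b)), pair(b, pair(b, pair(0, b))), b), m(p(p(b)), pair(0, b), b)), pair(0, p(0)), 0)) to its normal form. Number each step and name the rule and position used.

p(0)

1. p(m(pair(m(p(p(b)), pair(b, pair(b, pair(0, b))), b), m(p(p(b)), pair(0, b), b)), pair(0, p(0)), 0))  →  p(m(pair(pair(b, pair(0, b)), m(p(p(b)), pair(0, b), b)), pair(0, p(0)), 0))   [R5 at 1.1.1]
2. p(m(pair(pair(b, pair(0, b)), m(p(p(b)), pair(0, b), b)), pair(0, p(0)), 0))  →  p(0)   [R4 at 1]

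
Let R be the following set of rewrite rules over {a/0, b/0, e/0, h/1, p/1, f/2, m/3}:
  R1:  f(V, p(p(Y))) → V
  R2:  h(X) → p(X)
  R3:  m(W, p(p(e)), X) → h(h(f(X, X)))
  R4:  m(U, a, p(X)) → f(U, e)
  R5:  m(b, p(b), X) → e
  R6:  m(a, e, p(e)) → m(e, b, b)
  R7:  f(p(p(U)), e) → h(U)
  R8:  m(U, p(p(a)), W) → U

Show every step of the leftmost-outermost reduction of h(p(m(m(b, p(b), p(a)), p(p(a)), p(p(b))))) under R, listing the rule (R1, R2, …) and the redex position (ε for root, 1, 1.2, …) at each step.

p(p(e))

1. h(p(m(m(b, p(b), p(a)), p(p(a)), p(p(b)))))  →  p(p(m(m(b, p(b), p(a)), p(p(a)), p(p(b)))))   [R2 at ε]
2. p(p(m(m(b, p(b), p(a)), p(p(a)), p(p(b)))))  →  p(p(m(b, p(b), p(a))))   [R8 at 1.1]
3. p(p(m(b, p(b), p(a))))  →  p(p(e))   [R5 at 1.1]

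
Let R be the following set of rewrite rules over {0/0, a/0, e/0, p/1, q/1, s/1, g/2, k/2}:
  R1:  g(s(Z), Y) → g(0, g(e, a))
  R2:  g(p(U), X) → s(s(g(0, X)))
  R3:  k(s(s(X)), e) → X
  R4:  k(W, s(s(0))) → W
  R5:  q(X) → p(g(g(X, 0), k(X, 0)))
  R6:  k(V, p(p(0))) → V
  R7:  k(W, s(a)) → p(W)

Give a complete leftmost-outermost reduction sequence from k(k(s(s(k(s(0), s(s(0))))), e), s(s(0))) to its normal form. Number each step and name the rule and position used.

s(0)

1. k(k(s(s(k(s(0), s(s(0))))), e), s(s(0)))  →  k(s(s(k(s(0), s(s(0))))), e)   [R4 at ε]
2. k(s(s(k(s(0), s(s(0))))), e)  →  k(s(0), s(s(0)))   [R3 at ε]
3. k(s(0), s(s(0)))  →  s(0)   [R4 at ε]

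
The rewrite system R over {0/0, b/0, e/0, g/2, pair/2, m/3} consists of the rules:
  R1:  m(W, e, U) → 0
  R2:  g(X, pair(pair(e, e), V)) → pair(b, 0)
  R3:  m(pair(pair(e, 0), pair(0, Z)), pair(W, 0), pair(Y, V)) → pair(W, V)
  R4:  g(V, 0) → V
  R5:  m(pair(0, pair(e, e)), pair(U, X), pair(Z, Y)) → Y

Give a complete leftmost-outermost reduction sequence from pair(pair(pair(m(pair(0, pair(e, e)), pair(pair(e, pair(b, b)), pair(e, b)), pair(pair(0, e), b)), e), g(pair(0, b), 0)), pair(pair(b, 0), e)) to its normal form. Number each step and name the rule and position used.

1. pair(pair(pair(m(pair(0, pair(e, e)), pair(pair(e, pair(b, b)), pair(e, b)), pair(pair(0, e), b)), e), g(pair(0, b), 0)), pair(pair(b, 0), e))  →  pair(pair(pair(b, e), g(pair(0, b), 0)), pair(pair(b, 0), e))   [R5 at 1.1.1]
2. pair(pair(pair(b, e), g(pair(0, b), 0)), pair(pair(b, 0), e))  →  pair(pair(pair(b, e), pair(0, b)), pair(pair(b, 0), e))   [R4 at 1.2]

pair(pair(pair(b, e), pair(0, b)), pair(pair(b, 0), e))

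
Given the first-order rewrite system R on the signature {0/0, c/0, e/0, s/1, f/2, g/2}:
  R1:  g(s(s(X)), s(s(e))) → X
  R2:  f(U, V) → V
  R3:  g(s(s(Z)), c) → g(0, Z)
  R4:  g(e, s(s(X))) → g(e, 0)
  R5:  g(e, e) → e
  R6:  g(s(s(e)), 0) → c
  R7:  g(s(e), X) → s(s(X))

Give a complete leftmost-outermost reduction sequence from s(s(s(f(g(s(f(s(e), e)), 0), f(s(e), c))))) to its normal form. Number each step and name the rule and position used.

1. s(s(s(f(g(s(f(s(e), e)), 0), f(s(e), c)))))  →  s(s(s(f(s(e), c))))   [R2 at 1.1.1]
2. s(s(s(f(s(e), c))))  →  s(s(s(c)))   [R2 at 1.1.1]

s(s(s(c)))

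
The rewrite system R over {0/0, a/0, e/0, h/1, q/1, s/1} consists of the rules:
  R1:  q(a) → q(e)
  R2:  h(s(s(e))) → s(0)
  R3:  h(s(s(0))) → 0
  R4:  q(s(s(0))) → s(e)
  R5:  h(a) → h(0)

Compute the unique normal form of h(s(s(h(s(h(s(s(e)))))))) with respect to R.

0

1. h(s(s(h(s(h(s(s(e))))))))  →  h(s(s(h(s(s(0))))))   [R2 at 1.1.1.1.1]
2. h(s(s(h(s(s(0))))))  →  h(s(s(0)))   [R3 at 1.1.1]
3. h(s(s(0)))  →  0   [R3 at ε]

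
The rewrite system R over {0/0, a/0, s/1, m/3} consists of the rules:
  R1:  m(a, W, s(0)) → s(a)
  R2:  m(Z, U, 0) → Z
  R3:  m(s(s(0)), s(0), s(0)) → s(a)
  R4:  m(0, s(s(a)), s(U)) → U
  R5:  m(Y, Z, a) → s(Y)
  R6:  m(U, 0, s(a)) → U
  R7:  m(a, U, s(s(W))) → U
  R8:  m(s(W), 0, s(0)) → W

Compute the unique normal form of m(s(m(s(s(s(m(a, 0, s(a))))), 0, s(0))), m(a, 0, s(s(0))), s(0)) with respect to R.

1. m(s(m(s(s(s(m(a, 0, s(a))))), 0, s(0))), m(a, 0, s(s(0))), s(0))  →  m(s(s(s(m(a, 0, s(a))))), m(a, 0, s(s(0))), s(0))   [R8 at 1.1]
2. m(s(s(s(m(a, 0, s(a))))), m(a, 0, s(s(0))), s(0))  →  m(s(s(s(a))), m(a, 0, s(s(0))), s(0))   [R6 at 1.1.1.1]
3. m(s(s(s(a))), m(a, 0, s(s(0))), s(0))  →  m(s(s(s(a))), 0, s(0))   [R7 at 2]
4. m(s(s(s(a))), 0, s(0))  →  s(s(a))   [R8 at ε]

s(s(a))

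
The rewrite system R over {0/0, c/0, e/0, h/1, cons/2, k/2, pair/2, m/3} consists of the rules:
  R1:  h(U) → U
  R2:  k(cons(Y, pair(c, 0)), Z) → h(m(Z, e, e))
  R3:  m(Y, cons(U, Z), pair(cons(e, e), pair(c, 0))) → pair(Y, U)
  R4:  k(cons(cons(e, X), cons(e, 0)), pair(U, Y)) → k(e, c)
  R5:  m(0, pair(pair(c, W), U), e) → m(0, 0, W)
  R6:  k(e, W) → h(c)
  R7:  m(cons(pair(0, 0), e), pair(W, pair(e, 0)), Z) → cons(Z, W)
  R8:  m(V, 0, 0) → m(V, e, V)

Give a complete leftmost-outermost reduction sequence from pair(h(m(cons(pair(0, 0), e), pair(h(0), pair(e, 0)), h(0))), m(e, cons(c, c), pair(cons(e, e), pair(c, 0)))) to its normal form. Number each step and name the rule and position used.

1. pair(h(m(cons(pair(0, 0), e), pair(h(0), pair(e, 0)), h(0))), m(e, cons(c, c), pair(cons(e, e), pair(c, 0))))  →  pair(m(cons(pair(0, 0), e), pair(h(0), pair(e, 0)), h(0)), m(e, cons(c, c), pair(cons(e, e), pair(c, 0))))   [R1 at 1]
2. pair(m(cons(pair(0, 0), e), pair(h(0), pair(e, 0)), h(0)), m(e, cons(c, c), pair(cons(e, e), pair(c, 0))))  →  pair(cons(h(0), h(0)), m(e, cons(c, c), pair(cons(e, e), pair(c, 0))))   [R7 at 1]
3. pair(cons(h(0), h(0)), m(e, cons(c, c), pair(cons(e, e), pair(c, 0))))  →  pair(cons(0, h(0)), m(e, cons(c, c), pair(cons(e, e), pair(c, 0))))   [R1 at 1.1]
4. pair(cons(0, h(0)), m(e, cons(c, c), pair(cons(e, e), pair(c, 0))))  →  pair(cons(0, 0), m(e, cons(c, c), pair(cons(e, e), pair(c, 0))))   [R1 at 1.2]
5. pair(cons(0, 0), m(e, cons(c, c), pair(cons(e, e), pair(c, 0))))  →  pair(cons(0, 0), pair(e, c))   [R3 at 2]

pair(cons(0, 0), pair(e, c))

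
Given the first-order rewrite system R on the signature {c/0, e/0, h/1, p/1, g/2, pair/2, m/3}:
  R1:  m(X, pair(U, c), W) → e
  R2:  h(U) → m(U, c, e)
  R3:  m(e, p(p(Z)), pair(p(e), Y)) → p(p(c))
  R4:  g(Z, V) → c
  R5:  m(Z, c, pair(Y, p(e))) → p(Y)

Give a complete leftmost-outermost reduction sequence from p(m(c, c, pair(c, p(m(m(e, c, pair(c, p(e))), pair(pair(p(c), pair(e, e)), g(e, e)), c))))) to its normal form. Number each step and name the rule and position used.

p(p(c))

1. p(m(c, c, pair(c, p(m(m(e, c, pair(c, p(e))), pair(pair(p(c), pair(e, e)), g(e, e)), c)))))  →  p(m(c, c, pair(c, p(m(p(c), pair(pair(p(c), pair(e, e)), g(e, e)), c)))))   [R5 at 1.3.2.1.1]
2. p(m(c, c, pair(c, p(m(p(c), pair(pair(p(c), pair(e, e)), g(e, e)), c)))))  →  p(m(c, c, pair(c, p(m(p(c), pair(pair(p(c), pair(e, e)), c), c)))))   [R4 at 1.3.2.1.2.2]
3. p(m(c, c, pair(c, p(m(p(c), pair(pair(p(c), pair(e, e)), c), c)))))  →  p(m(c, c, pair(c, p(e))))   [R1 at 1.3.2.1]
4. p(m(c, c, pair(c, p(e))))  →  p(p(c))   [R5 at 1]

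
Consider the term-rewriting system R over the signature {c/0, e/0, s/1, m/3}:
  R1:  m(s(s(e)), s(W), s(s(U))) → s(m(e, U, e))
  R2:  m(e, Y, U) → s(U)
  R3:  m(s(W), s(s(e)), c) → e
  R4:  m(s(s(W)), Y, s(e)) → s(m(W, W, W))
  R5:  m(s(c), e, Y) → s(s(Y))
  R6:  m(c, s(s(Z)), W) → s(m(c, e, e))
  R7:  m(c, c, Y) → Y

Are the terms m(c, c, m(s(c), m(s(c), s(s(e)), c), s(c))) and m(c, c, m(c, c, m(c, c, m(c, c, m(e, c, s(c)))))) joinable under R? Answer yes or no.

no — NF(t₁) = s(s(s(c))), NF(t₂) = s(s(c))

Reduce t₁ = m(c, c, m(s(c), m(s(c), s(s(e)), c), s(c))):
1. m(c, c, m(s(c), m(s(c), s(s(e)), c), s(c)))  →  m(s(c), m(s(c), s(s(e)), c), s(c))   [R7 at ε]
2. m(s(c), m(s(c), s(s(e)), c), s(c))  →  m(s(c), e, s(c))   [R3 at 2]
3. m(s(c), e, s(c))  →  s(s(s(c)))   [R5 at ε]

Reduce t₂ = m(c, c, m(c, c, m(c, c, m(c, c, m(e, c, s(c)))))):
1. m(c, c, m(c, c, m(c, c, m(c, c, m(e, c, s(c))))))  →  m(c, c, m(c, c, m(c, c, m(e, c, s(c)))))   [R7 at ε]
2. m(c, c, m(c, c, m(c, c, m(e, c, s(c)))))  →  m(c, c, m(c, c, m(e, c, s(c))))   [R7 at ε]
3. m(c, c, m(c, c, m(e, c, s(c))))  →  m(c, c, m(e, c, s(c)))   [R7 at ε]
4. m(c, c, m(e, c, s(c)))  →  m(e, c, s(c))   [R7 at ε]
5. m(e, c, s(c))  →  s(s(c))   [R2 at ε]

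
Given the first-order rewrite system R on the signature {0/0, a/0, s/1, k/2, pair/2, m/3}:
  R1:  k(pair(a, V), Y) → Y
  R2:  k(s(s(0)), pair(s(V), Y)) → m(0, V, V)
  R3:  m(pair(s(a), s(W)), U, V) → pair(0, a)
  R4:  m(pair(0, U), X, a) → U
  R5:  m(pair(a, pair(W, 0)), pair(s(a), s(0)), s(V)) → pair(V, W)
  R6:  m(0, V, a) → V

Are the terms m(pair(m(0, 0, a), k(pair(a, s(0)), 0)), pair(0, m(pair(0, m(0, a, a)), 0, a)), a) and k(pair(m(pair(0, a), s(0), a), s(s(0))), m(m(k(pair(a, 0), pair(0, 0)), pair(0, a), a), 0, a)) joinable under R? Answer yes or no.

Reduce t₁ = m(pair(m(0, 0, a), k(pair(a, s(0)), 0)), pair(0, m(pair(0, m(0, a, a)), 0, a)), a):
1. m(pair(m(0, 0, a), k(pair(a, s(0)), 0)), pair(0, m(pair(0, m(0, a, a)), 0, a)), a)  →  m(pair(0, k(pair(a, s(0)), 0)), pair(0, m(pair(0, m(0, a, a)), 0, a)), a)   [R6 at 1.1]
2. m(pair(0, k(pair(a, s(0)), 0)), pair(0, m(pair(0, m(0, a, a)), 0, a)), a)  →  k(pair(a, s(0)), 0)   [R4 at ε]
3. k(pair(a, s(0)), 0)  →  0   [R1 at ε]

Reduce t₂ = k(pair(m(pair(0, a), s(0), a), s(s(0))), m(m(k(pair(a, 0), pair(0, 0)), pair(0, a), a), 0, a)):
1. k(pair(m(pair(0, a), s(0), a), s(s(0))), m(m(k(pair(a, 0), pair(0, 0)), pair(0, a), a), 0, a))  →  k(pair(a, s(s(0))), m(m(k(pair(a, 0), pair(0, 0)), pair(0, a), a), 0, a))   [R4 at 1.1]
2. k(pair(a, s(s(0))), m(m(k(pair(a, 0), pair(0, 0)), pair(0, a), a), 0, a))  →  m(m(k(pair(a, 0), pair(0, 0)), pair(0, a), a), 0, a)   [R1 at ε]
3. m(m(k(pair(a, 0), pair(0, 0)), pair(0, a), a), 0, a)  →  m(m(pair(0, 0), pair(0, a), a), 0, a)   [R1 at 1.1]
4. m(m(pair(0, 0), pair(0, a), a), 0, a)  →  m(0, 0, a)   [R4 at 1]
5. m(0, 0, a)  →  0   [R6 at ε]

yes — NF(t₁) = 0, NF(t₂) = 0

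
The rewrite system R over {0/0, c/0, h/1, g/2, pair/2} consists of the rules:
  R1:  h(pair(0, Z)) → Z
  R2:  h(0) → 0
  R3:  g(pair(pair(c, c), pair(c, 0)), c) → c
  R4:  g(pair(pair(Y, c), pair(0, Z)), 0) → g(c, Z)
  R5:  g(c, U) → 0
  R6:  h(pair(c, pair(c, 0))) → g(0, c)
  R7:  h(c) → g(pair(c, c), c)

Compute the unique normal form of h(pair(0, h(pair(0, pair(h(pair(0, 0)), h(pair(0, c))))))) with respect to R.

1. h(pair(0, h(pair(0, pair(h(pair(0, 0)), h(pair(0, c)))))))  →  h(pair(0, pair(h(pair(0, 0)), h(pair(0, c)))))   [R1 at ε]
2. h(pair(0, pair(h(pair(0, 0)), h(pair(0, c)))))  →  pair(h(pair(0, 0)), h(pair(0, c)))   [R1 at ε]
3. pair(h(pair(0, 0)), h(pair(0, c)))  →  pair(0, h(pair(0, c)))   [R1 at 1]
4. pair(0, h(pair(0, c)))  →  pair(0, c)   [R1 at 2]

pair(0, c)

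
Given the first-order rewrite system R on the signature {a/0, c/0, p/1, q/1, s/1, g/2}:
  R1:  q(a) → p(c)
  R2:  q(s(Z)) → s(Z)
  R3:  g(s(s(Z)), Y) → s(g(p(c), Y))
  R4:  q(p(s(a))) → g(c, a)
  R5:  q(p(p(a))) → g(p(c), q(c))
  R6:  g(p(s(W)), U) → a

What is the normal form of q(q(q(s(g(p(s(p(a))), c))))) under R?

s(a)

1. q(q(q(s(g(p(s(p(a))), c)))))  →  q(q(s(g(p(s(p(a))), c))))   [R2 at 1.1]
2. q(q(s(g(p(s(p(a))), c))))  →  q(s(g(p(s(p(a))), c)))   [R2 at 1]
3. q(s(g(p(s(p(a))), c)))  →  s(g(p(s(p(a))), c))   [R2 at ε]
4. s(g(p(s(p(a))), c))  →  s(a)   [R6 at 1]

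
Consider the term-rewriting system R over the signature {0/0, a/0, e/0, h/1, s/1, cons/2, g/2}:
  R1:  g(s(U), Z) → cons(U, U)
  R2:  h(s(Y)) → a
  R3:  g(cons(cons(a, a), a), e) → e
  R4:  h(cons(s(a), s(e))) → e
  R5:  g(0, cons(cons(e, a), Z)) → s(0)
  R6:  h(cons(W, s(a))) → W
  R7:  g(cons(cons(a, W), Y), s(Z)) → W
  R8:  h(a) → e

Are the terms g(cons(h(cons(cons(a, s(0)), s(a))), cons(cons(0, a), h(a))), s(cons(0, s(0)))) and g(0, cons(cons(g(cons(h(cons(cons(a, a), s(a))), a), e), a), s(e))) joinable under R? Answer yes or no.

yes — NF(t₁) = s(0), NF(t₂) = s(0)

Reduce t₁ = g(cons(h(cons(cons(a, s(0)), s(a))), cons(cons(0, a), h(a))), s(cons(0, s(0)))):
1. g(cons(h(cons(cons(a, s(0)), s(a))), cons(cons(0, a), h(a))), s(cons(0, s(0))))  →  g(cons(cons(a, s(0)), cons(cons(0, a), h(a))), s(cons(0, s(0))))   [R6 at 1.1]
2. g(cons(cons(a, s(0)), cons(cons(0, a), h(a))), s(cons(0, s(0))))  →  s(0)   [R7 at ε]

Reduce t₂ = g(0, cons(cons(g(cons(h(cons(cons(a, a), s(a))), a), e), a), s(e))):
1. g(0, cons(cons(g(cons(h(cons(cons(a, a), s(a))), a), e), a), s(e)))  →  g(0, cons(cons(g(cons(cons(a, a), a), e), a), s(e)))   [R6 at 2.1.1.1.1]
2. g(0, cons(cons(g(cons(cons(a, a), a), e), a), s(e)))  →  g(0, cons(cons(e, a), s(e)))   [R3 at 2.1.1]
3. g(0, cons(cons(e, a), s(e)))  →  s(0)   [R5 at ε]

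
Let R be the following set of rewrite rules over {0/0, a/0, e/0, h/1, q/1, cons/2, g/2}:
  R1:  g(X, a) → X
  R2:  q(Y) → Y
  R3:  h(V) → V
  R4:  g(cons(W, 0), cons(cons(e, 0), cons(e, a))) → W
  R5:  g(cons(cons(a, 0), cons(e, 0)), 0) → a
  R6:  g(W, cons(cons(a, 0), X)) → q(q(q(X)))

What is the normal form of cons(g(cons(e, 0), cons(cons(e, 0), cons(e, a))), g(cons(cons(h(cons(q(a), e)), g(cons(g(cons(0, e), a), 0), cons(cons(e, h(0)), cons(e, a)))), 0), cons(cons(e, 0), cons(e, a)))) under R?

1. cons(g(cons(e, 0), cons(cons(e, 0), cons(e, a))), g(cons(cons(h(cons(q(a), e)), g(cons(g(cons(0, e), a), 0), cons(cons(e, h(0)), cons(e, a)))), 0), cons(cons(e, 0), cons(e, a))))  →  cons(e, g(cons(cons(h(cons(q(a), e)), g(cons(g(cons(0, e), a), 0), cons(cons(e, h(0)), cons(e, a)))), 0), cons(cons(e, 0), cons(e, a))))   [R4 at 1]
2. cons(e, g(cons(cons(h(cons(q(a), e)), g(cons(g(cons(0, e), a), 0), cons(cons(e, h(0)), cons(e, a)))), 0), cons(cons(e, 0), cons(e, a))))  →  cons(e, cons(h(cons(q(a), e)), g(cons(g(cons(0, e), a), 0), cons(cons(e, h(0)), cons(e, a)))))   [R4 at 2]
3. cons(e, cons(h(cons(q(a), e)), g(cons(g(cons(0, e), a), 0), cons(cons(e, h(0)), cons(e, a)))))  →  cons(e, cons(cons(q(a), e), g(cons(g(cons(0, e), a), 0), cons(cons(e, h(0)), cons(e, a)))))   [R3 at 2.1]
4. cons(e, cons(cons(q(a), e), g(cons(g(cons(0, e), a), 0), cons(cons(e, h(0)), cons(e, a)))))  →  cons(e, cons(cons(a, e), g(cons(g(cons(0, e), a), 0), cons(cons(e, h(0)), cons(e, a)))))   [R2 at 2.1.1]
5. cons(e, cons(cons(a, e), g(cons(g(cons(0, e), a), 0), cons(cons(e, h(0)), cons(e, a)))))  →  cons(e, cons(cons(a, e), g(cons(cons(0, e), 0), cons(cons(e, h(0)), cons(e, a)))))   [R1 at 2.2.1.1]
6. cons(e, cons(cons(a, e), g(cons(cons(0, e), 0), cons(cons(e, h(0)), cons(e, a)))))  →  cons(e, cons(cons(a, e), g(cons(cons(0, e), 0), cons(cons(e, 0), cons(e, a)))))   [R3 at 2.2.2.1.2]
7. cons(e, cons(cons(a, e), g(cons(cons(0, e), 0), cons(cons(e, 0), cons(e, a)))))  →  cons(e, cons(cons(a, e), cons(0, e)))   [R4 at 2.2]

cons(e, cons(cons(a, e), cons(0, e)))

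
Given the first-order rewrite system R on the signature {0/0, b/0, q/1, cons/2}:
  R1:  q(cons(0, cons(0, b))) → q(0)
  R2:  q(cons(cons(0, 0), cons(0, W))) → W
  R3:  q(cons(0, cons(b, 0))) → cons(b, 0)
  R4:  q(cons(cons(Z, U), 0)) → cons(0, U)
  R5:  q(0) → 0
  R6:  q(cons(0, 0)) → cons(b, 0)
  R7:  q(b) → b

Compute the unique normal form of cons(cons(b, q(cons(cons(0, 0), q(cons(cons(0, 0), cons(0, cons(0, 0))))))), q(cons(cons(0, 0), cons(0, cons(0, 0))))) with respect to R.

1. cons(cons(b, q(cons(cons(0, 0), q(cons(cons(0, 0), cons(0, cons(0, 0))))))), q(cons(cons(0, 0), cons(0, cons(0, 0)))))  →  cons(cons(b, q(cons(cons(0, 0), cons(0, 0)))), q(cons(cons(0, 0), cons(0, cons(0, 0)))))   [R2 at 1.2.1.2]
2. cons(cons(b, q(cons(cons(0, 0), cons(0, 0)))), q(cons(cons(0, 0), cons(0, cons(0, 0)))))  →  cons(cons(b, 0), q(cons(cons(0, 0), cons(0, cons(0, 0)))))   [R2 at 1.2]
3. cons(cons(b, 0), q(cons(cons(0, 0), cons(0, cons(0, 0)))))  →  cons(cons(b, 0), cons(0, 0))   [R2 at 2]

cons(cons(b, 0), cons(0, 0))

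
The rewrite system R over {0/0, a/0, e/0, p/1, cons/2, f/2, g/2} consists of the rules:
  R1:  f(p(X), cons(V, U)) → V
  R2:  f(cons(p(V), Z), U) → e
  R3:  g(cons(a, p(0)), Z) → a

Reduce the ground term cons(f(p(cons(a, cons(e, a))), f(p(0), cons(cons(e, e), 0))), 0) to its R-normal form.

cons(e, 0)

1. cons(f(p(cons(a, cons(e, a))), f(p(0), cons(cons(e, e), 0))), 0)  →  cons(f(p(cons(a, cons(e, a))), cons(e, e)), 0)   [R1 at 1.2]
2. cons(f(p(cons(a, cons(e, a))), cons(e, e)), 0)  →  cons(e, 0)   [R1 at 1]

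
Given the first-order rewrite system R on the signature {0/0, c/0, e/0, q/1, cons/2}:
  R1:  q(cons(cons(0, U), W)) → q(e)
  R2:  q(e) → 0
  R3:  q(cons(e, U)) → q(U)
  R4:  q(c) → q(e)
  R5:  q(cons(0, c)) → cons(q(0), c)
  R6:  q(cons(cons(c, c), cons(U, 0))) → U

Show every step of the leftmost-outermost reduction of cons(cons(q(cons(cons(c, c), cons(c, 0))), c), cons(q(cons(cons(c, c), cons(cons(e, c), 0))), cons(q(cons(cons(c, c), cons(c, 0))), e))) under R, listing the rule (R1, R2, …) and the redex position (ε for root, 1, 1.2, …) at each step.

cons(cons(c, c), cons(cons(e, c), cons(c, e)))

1. cons(cons(q(cons(cons(c, c), cons(c, 0))), c), cons(q(cons(cons(c, c), cons(cons(e, c), 0))), cons(q(cons(cons(c, c), cons(c, 0))), e)))  →  cons(cons(c, c), cons(q(cons(cons(c, c), cons(cons(e, c), 0))), cons(q(cons(cons(c, c), cons(c, 0))), e)))   [R6 at 1.1]
2. cons(cons(c, c), cons(q(cons(cons(c, c), cons(cons(e, c), 0))), cons(q(cons(cons(c, c), cons(c, 0))), e)))  →  cons(cons(c, c), cons(cons(e, c), cons(q(cons(cons(c, c), cons(c, 0))), e)))   [R6 at 2.1]
3. cons(cons(c, c), cons(cons(e, c), cons(q(cons(cons(c, c), cons(c, 0))), e)))  →  cons(cons(c, c), cons(cons(e, c), cons(c, e)))   [R6 at 2.2.1]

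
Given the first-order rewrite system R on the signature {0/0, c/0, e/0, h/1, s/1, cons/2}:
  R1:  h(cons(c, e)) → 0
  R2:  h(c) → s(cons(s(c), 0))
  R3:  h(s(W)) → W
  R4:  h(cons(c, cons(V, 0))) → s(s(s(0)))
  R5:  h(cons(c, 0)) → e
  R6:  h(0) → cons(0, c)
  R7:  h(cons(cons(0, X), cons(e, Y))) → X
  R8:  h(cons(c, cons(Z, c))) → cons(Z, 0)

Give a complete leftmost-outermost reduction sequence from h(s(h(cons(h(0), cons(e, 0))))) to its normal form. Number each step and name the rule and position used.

c

1. h(s(h(cons(h(0), cons(e, 0)))))  →  h(cons(h(0), cons(e, 0)))   [R3 at ε]
2. h(cons(h(0), cons(e, 0)))  →  h(cons(cons(0, c), cons(e, 0)))   [R6 at 1.1]
3. h(cons(cons(0, c), cons(e, 0)))  →  c   [R7 at ε]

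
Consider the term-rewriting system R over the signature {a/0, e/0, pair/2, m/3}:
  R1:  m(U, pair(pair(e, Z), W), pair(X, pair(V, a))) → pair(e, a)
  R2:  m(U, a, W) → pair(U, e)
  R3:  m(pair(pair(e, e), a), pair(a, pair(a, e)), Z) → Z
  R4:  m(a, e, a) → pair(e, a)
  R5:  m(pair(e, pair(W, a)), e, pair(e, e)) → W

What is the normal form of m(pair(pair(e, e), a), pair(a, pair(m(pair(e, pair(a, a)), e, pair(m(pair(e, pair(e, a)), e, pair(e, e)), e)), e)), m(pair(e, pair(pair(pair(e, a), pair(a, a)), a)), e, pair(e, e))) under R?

1. m(pair(pair(e, e), a), pair(a, pair(m(pair(e, pair(a, a)), e, pair(m(pair(e, pair(e, a)), e, pair(e, e)), e)), e)), m(pair(e, pair(pair(pair(e, a), pair(a, a)), a)), e, pair(e, e)))  →  m(pair(pair(e, e), a), pair(a, pair(m(pair(e, pair(a, a)), e, pair(e, e)), e)), m(pair(e, pair(pair(pair(e, a), pair(a, a)), a)), e, pair(e, e)))   [R5 at 2.2.1.3.1]
2. m(pair(pair(e, e), a), pair(a, pair(m(pair(e, pair(a, a)), e, pair(e, e)), e)), m(pair(e, pair(pair(pair(e, a), pair(a, a)), a)), e, pair(e, e)))  →  m(pair(pair(e, e), a), pair(a, pair(a, e)), m(pair(e, pair(pair(pair(e, a), pair(a, a)), a)), e, pair(e, e)))   [R5 at 2.2.1]
3. m(pair(pair(e, e), a), pair(a, pair(a, e)), m(pair(e, pair(pair(pair(e, a), pair(a, a)), a)), e, pair(e, e)))  →  m(pair(e, pair(pair(pair(e, a), pair(a, a)), a)), e, pair(e, e))   [R3 at ε]
4. m(pair(e, pair(pair(pair(e, a), pair(a, a)), a)), e, pair(e, e))  →  pair(pair(e, a), pair(a, a))   [R5 at ε]

pair(pair(e, a), pair(a, a))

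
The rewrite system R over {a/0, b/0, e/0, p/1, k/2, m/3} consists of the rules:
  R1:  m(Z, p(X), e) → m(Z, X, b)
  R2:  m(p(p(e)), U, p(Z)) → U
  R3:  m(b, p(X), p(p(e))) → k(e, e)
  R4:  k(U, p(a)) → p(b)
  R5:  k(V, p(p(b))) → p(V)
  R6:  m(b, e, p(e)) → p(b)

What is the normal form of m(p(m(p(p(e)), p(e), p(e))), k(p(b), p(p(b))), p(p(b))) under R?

p(p(b))

1. m(p(m(p(p(e)), p(e), p(e))), k(p(b), p(p(b))), p(p(b)))  →  m(p(p(e)), k(p(b), p(p(b))), p(p(b)))   [R2 at 1.1]
2. m(p(p(e)), k(p(b), p(p(b))), p(p(b)))  →  k(p(b), p(p(b)))   [R2 at ε]
3. k(p(b), p(p(b)))  →  p(p(b))   [R5 at ε]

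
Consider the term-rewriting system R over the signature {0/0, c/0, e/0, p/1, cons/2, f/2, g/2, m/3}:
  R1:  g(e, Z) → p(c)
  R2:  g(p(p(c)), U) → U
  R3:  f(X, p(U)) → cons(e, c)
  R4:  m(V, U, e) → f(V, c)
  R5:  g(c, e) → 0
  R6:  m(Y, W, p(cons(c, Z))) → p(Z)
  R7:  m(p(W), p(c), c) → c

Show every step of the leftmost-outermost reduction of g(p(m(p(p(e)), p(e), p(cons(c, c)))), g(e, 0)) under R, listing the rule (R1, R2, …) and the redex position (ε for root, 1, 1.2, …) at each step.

1. g(p(m(p(p(e)), p(e), p(cons(c, c)))), g(e, 0))  →  g(p(p(c)), g(e, 0))   [R6 at 1.1]
2. g(p(p(c)), g(e, 0))  →  g(e, 0)   [R2 at ε]
3. g(e, 0)  →  p(c)   [R1 at ε]

p(c)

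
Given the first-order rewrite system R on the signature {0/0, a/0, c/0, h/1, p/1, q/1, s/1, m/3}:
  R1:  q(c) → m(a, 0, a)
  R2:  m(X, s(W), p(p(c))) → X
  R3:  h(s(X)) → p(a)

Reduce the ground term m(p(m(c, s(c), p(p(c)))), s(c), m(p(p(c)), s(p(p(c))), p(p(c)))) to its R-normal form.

p(c)

1. m(p(m(c, s(c), p(p(c)))), s(c), m(p(p(c)), s(p(p(c))), p(p(c))))  →  m(p(c), s(c), m(p(p(c)), s(p(p(c))), p(p(c))))   [R2 at 1.1]
2. m(p(c), s(c), m(p(p(c)), s(p(p(c))), p(p(c))))  →  m(p(c), s(c), p(p(c)))   [R2 at 3]
3. m(p(c), s(c), p(p(c)))  →  p(c)   [R2 at ε]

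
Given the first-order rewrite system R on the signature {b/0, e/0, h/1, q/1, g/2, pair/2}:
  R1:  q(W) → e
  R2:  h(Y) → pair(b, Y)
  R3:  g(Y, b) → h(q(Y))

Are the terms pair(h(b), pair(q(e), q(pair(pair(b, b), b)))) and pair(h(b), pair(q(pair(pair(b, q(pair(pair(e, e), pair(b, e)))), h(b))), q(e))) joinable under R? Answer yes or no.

Reduce t₁ = pair(h(b), pair(q(e), q(pair(pair(b, b), b)))):
1. pair(h(b), pair(q(e), q(pair(pair(b, b), b))))  →  pair(pair(b, b), pair(q(e), q(pair(pair(b, b), b))))   [R2 at 1]
2. pair(pair(b, b), pair(q(e), q(pair(pair(b, b), b))))  →  pair(pair(b, b), pair(e, q(pair(pair(b, b), b))))   [R1 at 2.1]
3. pair(pair(b, b), pair(e, q(pair(pair(b, b), b))))  →  pair(pair(b, b), pair(e, e))   [R1 at 2.2]

Reduce t₂ = pair(h(b), pair(q(pair(pair(b, q(pair(pair(e, e), pair(b, e)))), h(b))), q(e))):
1. pair(h(b), pair(q(pair(pair(b, q(pair(pair(e, e), pair(b, e)))), h(b))), q(e)))  →  pair(pair(b, b), pair(q(pair(pair(b, q(pair(pair(e, e), pair(b, e)))), h(b))), q(e)))   [R2 at 1]
2. pair(pair(b, b), pair(q(pair(pair(b, q(pair(pair(e, e), pair(b, e)))), h(b))), q(e)))  →  pair(pair(b, b), pair(e, q(e)))   [R1 at 2.1]
3. pair(pair(b, b), pair(e, q(e)))  →  pair(pair(b, b), pair(e, e))   [R1 at 2.2]

yes — NF(t₁) = pair(pair(b, b), pair(e, e)), NF(t₂) = pair(pair(b, b), pair(e, e))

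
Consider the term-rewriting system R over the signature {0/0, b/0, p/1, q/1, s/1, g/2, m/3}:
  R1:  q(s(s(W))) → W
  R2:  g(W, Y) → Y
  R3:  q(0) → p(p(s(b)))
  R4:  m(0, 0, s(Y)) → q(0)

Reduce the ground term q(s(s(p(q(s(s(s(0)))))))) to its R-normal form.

p(s(0))

1. q(s(s(p(q(s(s(s(0))))))))  →  p(q(s(s(s(0)))))   [R1 at ε]
2. p(q(s(s(s(0)))))  →  p(s(0))   [R1 at 1]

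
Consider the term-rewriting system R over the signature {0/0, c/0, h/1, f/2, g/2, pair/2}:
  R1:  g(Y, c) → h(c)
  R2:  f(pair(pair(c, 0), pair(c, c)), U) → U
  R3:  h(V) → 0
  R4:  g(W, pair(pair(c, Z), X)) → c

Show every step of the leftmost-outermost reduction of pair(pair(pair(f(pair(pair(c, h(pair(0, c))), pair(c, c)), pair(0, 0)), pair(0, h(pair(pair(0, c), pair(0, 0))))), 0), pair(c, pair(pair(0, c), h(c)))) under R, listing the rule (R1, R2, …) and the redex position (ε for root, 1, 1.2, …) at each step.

1. pair(pair(pair(f(pair(pair(c, h(pair(0, c))), pair(c, c)), pair(0, 0)), pair(0, h(pair(pair(0, c), pair(0, 0))))), 0), pair(c, pair(pair(0, c), h(c))))  →  pair(pair(pair(f(pair(pair(c, 0), pair(c, c)), pair(0, 0)), pair(0, h(pair(pair(0, c), pair(0, 0))))), 0), pair(c, pair(pair(0, c), h(c))))   [R3 at 1.1.1.1.1.2]
2. pair(pair(pair(f(pair(pair(c, 0), pair(c, c)), pair(0, 0)), pair(0, h(pair(pair(0, c), pair(0, 0))))), 0), pair(c, pair(pair(0, c), h(c))))  →  pair(pair(pair(pair(0, 0), pair(0, h(pair(pair(0, c), pair(0, 0))))), 0), pair(c, pair(pair(0, c), h(c))))   [R2 at 1.1.1]
3. pair(pair(pair(pair(0, 0), pair(0, h(pair(pair(0, c), pair(0, 0))))), 0), pair(c, pair(pair(0, c), h(c))))  →  pair(pair(pair(pair(0, 0), pair(0, 0)), 0), pair(c, pair(pair(0, c), h(c))))   [R3 at 1.1.2.2]
4. pair(pair(pair(pair(0, 0), pair(0, 0)), 0), pair(c, pair(pair(0, c), h(c))))  →  pair(pair(pair(pair(0, 0), pair(0, 0)), 0), pair(c, pair(pair(0, c), 0)))   [R3 at 2.2.2]

pair(pair(pair(pair(0, 0), pair(0, 0)), 0), pair(c, pair(pair(0, c), 0)))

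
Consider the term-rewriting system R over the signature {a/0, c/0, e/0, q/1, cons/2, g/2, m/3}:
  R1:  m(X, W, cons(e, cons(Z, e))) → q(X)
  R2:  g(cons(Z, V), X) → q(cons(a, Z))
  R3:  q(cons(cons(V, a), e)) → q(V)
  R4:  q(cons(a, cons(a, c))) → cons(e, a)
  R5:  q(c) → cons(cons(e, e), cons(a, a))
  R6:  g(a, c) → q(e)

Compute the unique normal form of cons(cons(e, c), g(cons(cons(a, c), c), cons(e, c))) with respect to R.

cons(cons(e, c), cons(e, a))

1. cons(cons(e, c), g(cons(cons(a, c), c), cons(e, c)))  →  cons(cons(e, c), q(cons(a, cons(a, c))))   [R2 at 2]
2. cons(cons(e, c), q(cons(a, cons(a, c))))  →  cons(cons(e, c), cons(e, a))   [R4 at 2]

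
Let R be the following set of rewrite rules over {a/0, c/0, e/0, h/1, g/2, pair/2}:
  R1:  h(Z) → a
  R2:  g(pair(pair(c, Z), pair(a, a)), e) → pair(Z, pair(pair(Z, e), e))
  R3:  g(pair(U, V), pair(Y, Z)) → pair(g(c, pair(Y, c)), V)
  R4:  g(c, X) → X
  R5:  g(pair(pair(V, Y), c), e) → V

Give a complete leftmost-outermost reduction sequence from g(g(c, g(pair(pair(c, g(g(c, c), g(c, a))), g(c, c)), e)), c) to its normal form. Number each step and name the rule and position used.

c

1. g(g(c, g(pair(pair(c, g(g(c, c), g(c, a))), g(c, c)), e)), c)  →  g(g(pair(pair(c, g(g(c, c), g(c, a))), g(c, c)), e), c)   [R4 at 1]
2. g(g(pair(pair(c, g(g(c, c), g(c, a))), g(c, c)), e), c)  →  g(g(pair(pair(c, g(c, g(c, a))), g(c, c)), e), c)   [R4 at 1.1.1.2.1]
3. g(g(pair(pair(c, g(c, g(c, a))), g(c, c)), e), c)  →  g(g(pair(pair(c, g(c, a)), g(c, c)), e), c)   [R4 at 1.1.1.2]
4. g(g(pair(pair(c, g(c, a)), g(c, c)), e), c)  →  g(g(pair(pair(c, a), g(c, c)), e), c)   [R4 at 1.1.1.2]
5. g(g(pair(pair(c, a), g(c, c)), e), c)  →  g(g(pair(pair(c, a), c), e), c)   [R4 at 1.1.2]
6. g(g(pair(pair(c, a), c), e), c)  →  g(c, c)   [R5 at 1]
7. g(c, c)  →  c   [R4 at ε]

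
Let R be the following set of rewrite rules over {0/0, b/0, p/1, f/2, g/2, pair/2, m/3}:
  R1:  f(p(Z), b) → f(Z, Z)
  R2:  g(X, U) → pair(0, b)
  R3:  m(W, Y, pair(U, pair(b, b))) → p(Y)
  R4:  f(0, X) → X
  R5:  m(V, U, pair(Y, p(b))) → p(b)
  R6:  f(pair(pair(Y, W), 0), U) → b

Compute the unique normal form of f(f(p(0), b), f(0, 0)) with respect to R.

0

1. f(f(p(0), b), f(0, 0))  →  f(f(0, 0), f(0, 0))   [R1 at 1]
2. f(f(0, 0), f(0, 0))  →  f(0, f(0, 0))   [R4 at 1]
3. f(0, f(0, 0))  →  f(0, 0)   [R4 at ε]
4. f(0, 0)  →  0   [R4 at ε]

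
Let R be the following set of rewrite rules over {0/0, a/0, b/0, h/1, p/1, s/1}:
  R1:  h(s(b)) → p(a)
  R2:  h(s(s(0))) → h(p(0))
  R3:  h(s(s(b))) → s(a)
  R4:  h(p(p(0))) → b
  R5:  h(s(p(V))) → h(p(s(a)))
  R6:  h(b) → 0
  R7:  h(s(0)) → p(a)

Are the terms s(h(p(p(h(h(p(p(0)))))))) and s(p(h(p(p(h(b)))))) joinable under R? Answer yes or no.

no — NF(t₁) = s(b), NF(t₂) = s(p(b))

Reduce t₁ = s(h(p(p(h(h(p(p(0)))))))):
1. s(h(p(p(h(h(p(p(0))))))))  →  s(h(p(p(h(b)))))   [R4 at 1.1.1.1.1]
2. s(h(p(p(h(b)))))  →  s(h(p(p(0))))   [R6 at 1.1.1.1]
3. s(h(p(p(0))))  →  s(b)   [R4 at 1]

Reduce t₂ = s(p(h(p(p(h(b)))))):
1. s(p(h(p(p(h(b))))))  →  s(p(h(p(p(0)))))   [R6 at 1.1.1.1.1]
2. s(p(h(p(p(0)))))  →  s(p(b))   [R4 at 1.1]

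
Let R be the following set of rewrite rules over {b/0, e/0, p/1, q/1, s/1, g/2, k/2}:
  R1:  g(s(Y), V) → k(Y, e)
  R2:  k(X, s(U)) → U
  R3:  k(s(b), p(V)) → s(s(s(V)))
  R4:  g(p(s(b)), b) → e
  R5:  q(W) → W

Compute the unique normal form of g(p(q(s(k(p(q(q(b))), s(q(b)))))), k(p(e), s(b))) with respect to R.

1. g(p(q(s(k(p(q(q(b))), s(q(b)))))), k(p(e), s(b)))  →  g(p(s(k(p(q(q(b))), s(q(b))))), k(p(e), s(b)))   [R5 at 1.1]
2. g(p(s(k(p(q(q(b))), s(q(b))))), k(p(e), s(b)))  →  g(p(s(q(b))), k(p(e), s(b)))   [R2 at 1.1.1]
3. g(p(s(q(b))), k(p(e), s(b)))  →  g(p(s(b)), k(p(e), s(b)))   [R5 at 1.1.1]
4. g(p(s(b)), k(p(e), s(b)))  →  g(p(s(b)), b)   [R2 at 2]
5. g(p(s(b)), b)  →  e   [R4 at ε]

e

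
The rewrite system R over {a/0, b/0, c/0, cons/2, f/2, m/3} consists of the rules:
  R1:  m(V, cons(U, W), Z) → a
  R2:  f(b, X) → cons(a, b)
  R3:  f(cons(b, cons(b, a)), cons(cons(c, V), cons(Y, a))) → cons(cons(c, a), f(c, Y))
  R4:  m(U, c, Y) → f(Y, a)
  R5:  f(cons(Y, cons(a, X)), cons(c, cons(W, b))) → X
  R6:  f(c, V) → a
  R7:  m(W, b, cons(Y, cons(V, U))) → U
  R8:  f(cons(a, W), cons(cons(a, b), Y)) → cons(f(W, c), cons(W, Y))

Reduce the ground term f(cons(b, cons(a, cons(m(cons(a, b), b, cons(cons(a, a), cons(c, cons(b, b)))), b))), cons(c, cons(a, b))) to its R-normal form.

cons(cons(b, b), b)

1. f(cons(b, cons(a, cons(m(cons(a, b), b, cons(cons(a, a), cons(c, cons(b, b)))), b))), cons(c, cons(a, b)))  →  cons(m(cons(a, b), b, cons(cons(a, a), cons(c, cons(b, b)))), b)   [R5 at ε]
2. cons(m(cons(a, b), b, cons(cons(a, a), cons(c, cons(b, b)))), b)  →  cons(cons(b, b), b)   [R7 at 1]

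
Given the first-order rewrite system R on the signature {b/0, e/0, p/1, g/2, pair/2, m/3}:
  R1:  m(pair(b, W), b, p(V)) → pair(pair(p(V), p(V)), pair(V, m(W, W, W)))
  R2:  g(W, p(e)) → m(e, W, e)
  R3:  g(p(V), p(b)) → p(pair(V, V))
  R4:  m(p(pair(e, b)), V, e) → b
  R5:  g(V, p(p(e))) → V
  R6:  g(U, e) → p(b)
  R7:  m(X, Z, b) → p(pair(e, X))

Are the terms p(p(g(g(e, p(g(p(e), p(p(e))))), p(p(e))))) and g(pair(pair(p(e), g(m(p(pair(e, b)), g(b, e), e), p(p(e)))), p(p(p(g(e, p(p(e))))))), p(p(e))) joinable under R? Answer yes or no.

no — NF(t₁) = p(p(e)), NF(t₂) = pair(pair(p(e), b), p(p(p(e))))

Reduce t₁ = p(p(g(g(e, p(g(p(e), p(p(e))))), p(p(e))))):
1. p(p(g(g(e, p(g(p(e), p(p(e))))), p(p(e)))))  →  p(p(g(e, p(g(p(e), p(p(e)))))))   [R5 at 1.1]
2. p(p(g(e, p(g(p(e), p(p(e)))))))  →  p(p(g(e, p(p(e)))))   [R5 at 1.1.2.1]
3. p(p(g(e, p(p(e)))))  →  p(p(e))   [R5 at 1.1]

Reduce t₂ = g(pair(pair(p(e), g(m(p(pair(e, b)), g(b, e), e), p(p(e)))), p(p(p(g(e, p(p(e))))))), p(p(e))):
1. g(pair(pair(p(e), g(m(p(pair(e, b)), g(b, e), e), p(p(e)))), p(p(p(g(e, p(p(e))))))), p(p(e)))  →  pair(pair(p(e), g(m(p(pair(e, b)), g(b, e), e), p(p(e)))), p(p(p(g(e, p(p(e)))))))   [R5 at ε]
2. pair(pair(p(e), g(m(p(pair(e, b)), g(b, e), e), p(p(e)))), p(p(p(g(e, p(p(e)))))))  →  pair(pair(p(e), m(p(pair(e, b)), g(b, e), e)), p(p(p(g(e, p(p(e)))))))   [R5 at 1.2]
3. pair(pair(p(e), m(p(pair(e, b)), g(b, e), e)), p(p(p(g(e, p(p(e)))))))  →  pair(pair(p(e), b), p(p(p(g(e, p(p(e)))))))   [R4 at 1.2]
4. pair(pair(p(e), b), p(p(p(g(e, p(p(e)))))))  →  pair(pair(p(e), b), p(p(p(e))))   [R5 at 2.1.1.1]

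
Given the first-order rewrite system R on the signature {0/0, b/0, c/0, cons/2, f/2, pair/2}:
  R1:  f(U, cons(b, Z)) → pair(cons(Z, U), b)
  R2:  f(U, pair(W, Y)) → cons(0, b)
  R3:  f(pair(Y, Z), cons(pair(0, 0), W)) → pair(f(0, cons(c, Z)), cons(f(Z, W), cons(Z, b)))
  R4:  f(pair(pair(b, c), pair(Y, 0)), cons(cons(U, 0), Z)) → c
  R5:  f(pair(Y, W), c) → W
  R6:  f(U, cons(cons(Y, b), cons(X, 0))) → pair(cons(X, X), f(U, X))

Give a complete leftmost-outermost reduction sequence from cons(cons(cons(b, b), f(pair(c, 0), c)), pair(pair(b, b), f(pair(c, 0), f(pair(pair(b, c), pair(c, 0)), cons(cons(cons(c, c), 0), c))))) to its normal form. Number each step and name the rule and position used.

cons(cons(cons(b, b), 0), pair(pair(b, b), 0))

1. cons(cons(cons(b, b), f(pair(c, 0), c)), pair(pair(b, b), f(pair(c, 0), f(pair(pair(b, c), pair(c, 0)), cons(cons(cons(c, c), 0), c)))))  →  cons(cons(cons(b, b), 0), pair(pair(b, b), f(pair(c, 0), f(pair(pair(b, c), pair(c, 0)), cons(cons(cons(c, c), 0), c)))))   [R5 at 1.2]
2. cons(cons(cons(b, b), 0), pair(pair(b, b), f(pair(c, 0), f(pair(pair(b, c), pair(c, 0)), cons(cons(cons(c, c), 0), c)))))  →  cons(cons(cons(b, b), 0), pair(pair(b, b), f(pair(c, 0), c)))   [R4 at 2.2.2]
3. cons(cons(cons(b, b), 0), pair(pair(b, b), f(pair(c, 0), c)))  →  cons(cons(cons(b, b), 0), pair(pair(b, b), 0))   [R5 at 2.2]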